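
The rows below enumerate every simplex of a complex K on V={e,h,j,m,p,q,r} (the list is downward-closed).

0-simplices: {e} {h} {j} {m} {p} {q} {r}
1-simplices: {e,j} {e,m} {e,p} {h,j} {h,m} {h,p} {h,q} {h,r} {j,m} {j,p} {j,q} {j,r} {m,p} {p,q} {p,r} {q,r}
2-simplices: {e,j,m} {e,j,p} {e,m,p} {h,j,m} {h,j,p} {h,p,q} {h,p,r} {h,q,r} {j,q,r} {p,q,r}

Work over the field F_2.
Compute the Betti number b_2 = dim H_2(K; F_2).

n_0=7 n_1=16 n_2=10  [Z2]
∂1: piv[ej,em,ep,hj,hq,hr] rk=6  ker:hm,hp,jm,jp,jq,jr,mp,pq,pr,qr
∂2: piv[ejm,ejp,emp,hjm,hjp,hpq,hpr,hqr,jqr] rk=9  ker:pqr
b_2=(10−9)−0=1

b_2=1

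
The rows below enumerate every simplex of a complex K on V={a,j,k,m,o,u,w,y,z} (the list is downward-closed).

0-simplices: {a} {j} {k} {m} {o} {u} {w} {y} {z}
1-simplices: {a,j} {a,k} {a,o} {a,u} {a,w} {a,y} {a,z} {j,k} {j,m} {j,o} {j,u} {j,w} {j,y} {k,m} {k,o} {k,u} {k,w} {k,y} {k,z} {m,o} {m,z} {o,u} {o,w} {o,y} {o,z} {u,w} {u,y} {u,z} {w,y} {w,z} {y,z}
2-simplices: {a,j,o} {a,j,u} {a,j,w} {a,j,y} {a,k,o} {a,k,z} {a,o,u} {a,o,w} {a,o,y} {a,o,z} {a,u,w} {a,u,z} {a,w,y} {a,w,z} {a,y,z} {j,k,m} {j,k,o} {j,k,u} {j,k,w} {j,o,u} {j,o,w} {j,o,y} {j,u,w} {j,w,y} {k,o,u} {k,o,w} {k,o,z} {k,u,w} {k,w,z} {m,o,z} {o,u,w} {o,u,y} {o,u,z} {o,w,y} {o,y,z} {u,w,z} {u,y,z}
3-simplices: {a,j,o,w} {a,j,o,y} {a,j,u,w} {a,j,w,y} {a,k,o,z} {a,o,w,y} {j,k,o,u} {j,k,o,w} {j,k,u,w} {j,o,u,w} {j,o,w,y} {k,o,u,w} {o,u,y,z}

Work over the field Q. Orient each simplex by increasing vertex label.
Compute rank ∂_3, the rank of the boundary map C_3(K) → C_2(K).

n_0=9 n_1=31 n_2=37 n_3=13  [Q]
∂1: piv[aj,ak,ao,au,aw,ay,az,jm] rk=8  ker:jk,jo,ju,jw,jy,km,ko,ku,kw,ky,kz,mo,mz,ou,ow,oy,oz,uw,uy,uz,wy,wz,yz
∂2: piv[ajo,aju,ajw,ajy,ako,akz,aou,aow,aoy,aoz,auw,auz,awy,awz,ayz,jkm,jko,jku,jkw,moz,ouy] rk=21  ker:jou,jow,joy,juw,jwy,kou,kow,koz,kuw,kwz,ouw,ouz,owy,oyz,uwz,uyz
∂3: piv[ajow,ajoy,ajuw,ajwy,akoz,aowy,jkou,jkow,jkuw,jouw,ouyz] rk=11  ker:jowy,kouw
rk∂_3=11

rank∂_3=11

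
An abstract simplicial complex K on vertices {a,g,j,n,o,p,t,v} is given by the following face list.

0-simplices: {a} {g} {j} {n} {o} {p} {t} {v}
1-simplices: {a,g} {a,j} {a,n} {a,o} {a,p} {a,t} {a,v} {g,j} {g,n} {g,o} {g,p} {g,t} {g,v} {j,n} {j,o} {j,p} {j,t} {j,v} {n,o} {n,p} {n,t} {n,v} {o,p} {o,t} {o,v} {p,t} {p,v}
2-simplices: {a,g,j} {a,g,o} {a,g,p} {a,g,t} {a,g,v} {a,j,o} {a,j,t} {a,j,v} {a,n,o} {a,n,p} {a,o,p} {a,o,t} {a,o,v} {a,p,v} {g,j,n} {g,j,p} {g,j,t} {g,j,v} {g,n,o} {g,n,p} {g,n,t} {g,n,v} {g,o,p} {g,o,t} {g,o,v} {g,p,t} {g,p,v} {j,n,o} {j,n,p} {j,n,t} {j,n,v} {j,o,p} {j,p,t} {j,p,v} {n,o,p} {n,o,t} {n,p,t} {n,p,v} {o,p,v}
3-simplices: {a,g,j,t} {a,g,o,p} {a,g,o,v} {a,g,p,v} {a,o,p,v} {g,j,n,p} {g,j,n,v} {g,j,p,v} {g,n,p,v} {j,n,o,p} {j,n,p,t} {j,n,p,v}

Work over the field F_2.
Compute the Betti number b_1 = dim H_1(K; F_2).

n_0=8 n_1=27 n_2=39 n_3=12  [Z2]
∂1: piv[ag,aj,an,ao,ap,at,av] rk=7  ker:gj,gn,go,gp,gt,gv,jn,jo,jp,jt,jv,no,np,nt,nv,op,ot,ov,pt,pv
∂2: piv[agj,ago,agp,agt,agv,ajo,ajt,ajv,ano,anp,aop,aot,aov,apv,gjn,gjp,gno,gnt,gnv,gpt] rk=20  ker:gjt,gjv,gnp,gop,got,gov,gpv,jno,jnp,jnt,jnv,jop,jpt,jpv,nop,not,npt,npv,opv
∂3: piv[agjt,agop,agov,agpv,aopv,gjnp,gjnv,gjpv,gnpv,jnop,jnpt] rk=11  ker:jnpv
b_1=(27−7)−20=0

b_1=0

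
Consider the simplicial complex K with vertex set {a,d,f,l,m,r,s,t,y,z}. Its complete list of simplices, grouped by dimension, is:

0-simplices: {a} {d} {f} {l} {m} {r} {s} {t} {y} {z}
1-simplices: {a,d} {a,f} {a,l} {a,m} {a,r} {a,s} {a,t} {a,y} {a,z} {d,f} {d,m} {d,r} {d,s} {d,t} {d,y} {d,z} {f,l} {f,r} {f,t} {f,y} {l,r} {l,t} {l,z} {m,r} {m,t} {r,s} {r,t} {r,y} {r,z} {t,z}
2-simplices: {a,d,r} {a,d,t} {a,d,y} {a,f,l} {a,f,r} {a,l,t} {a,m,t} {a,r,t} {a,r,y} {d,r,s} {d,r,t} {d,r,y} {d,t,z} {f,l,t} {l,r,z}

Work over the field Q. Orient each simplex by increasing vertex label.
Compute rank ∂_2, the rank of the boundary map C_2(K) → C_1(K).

n_0=10 n_1=30 n_2=15  [Q]
∂1: piv[ad,af,al,am,ar,as,at,ay,az] rk=9  ker:df,dm,dr,ds,dt,dy,dz,fl,fr,ft,fy,lr,lt,lz,mr,mt,rs,rt,ry,rz,tz
∂2: piv[adr,adt,ady,afl,afr,alt,amt,art,ary,drs,dtz,flt,lrz] rk=13  ker:drt,dry
rk∂_2=13

rank∂_2=13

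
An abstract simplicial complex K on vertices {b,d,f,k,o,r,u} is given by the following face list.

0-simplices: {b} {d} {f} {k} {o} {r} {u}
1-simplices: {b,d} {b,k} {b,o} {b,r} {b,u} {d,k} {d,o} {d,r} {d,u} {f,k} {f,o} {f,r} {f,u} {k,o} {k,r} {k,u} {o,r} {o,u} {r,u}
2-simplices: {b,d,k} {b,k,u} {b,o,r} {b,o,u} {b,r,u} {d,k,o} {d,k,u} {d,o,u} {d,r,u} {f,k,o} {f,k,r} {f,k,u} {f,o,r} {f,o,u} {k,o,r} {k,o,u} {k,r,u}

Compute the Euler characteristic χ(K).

χ(K)=5

n_0=7 n_1=19 n_2=17
χ=+7−19+17=5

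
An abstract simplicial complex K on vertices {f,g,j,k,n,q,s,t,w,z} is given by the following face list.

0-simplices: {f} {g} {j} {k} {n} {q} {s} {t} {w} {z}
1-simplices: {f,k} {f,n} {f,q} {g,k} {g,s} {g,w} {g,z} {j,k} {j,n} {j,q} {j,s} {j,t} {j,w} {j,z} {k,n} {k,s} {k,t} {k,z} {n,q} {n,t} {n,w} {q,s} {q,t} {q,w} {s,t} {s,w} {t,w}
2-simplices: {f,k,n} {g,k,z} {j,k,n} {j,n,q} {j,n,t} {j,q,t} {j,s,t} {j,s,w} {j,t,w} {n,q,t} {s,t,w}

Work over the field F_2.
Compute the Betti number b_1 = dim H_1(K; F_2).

b_1=9

n_0=10 n_1=27 n_2=11  [Z2]
∂1: piv[fk,fn,fq,gk,gs,gw,gz,jk,jt] rk=9  ker:jn,jq,js,jw,jz,kn,ks,kt,kz,nq,nt,nw,qs,qt,qw,st,sw,tw
∂2: piv[fkn,gkz,jkn,jnq,jnt,jqt,jst,jsw,jtw] rk=9  ker:nqt,stw
b_1=(27−9)−9=9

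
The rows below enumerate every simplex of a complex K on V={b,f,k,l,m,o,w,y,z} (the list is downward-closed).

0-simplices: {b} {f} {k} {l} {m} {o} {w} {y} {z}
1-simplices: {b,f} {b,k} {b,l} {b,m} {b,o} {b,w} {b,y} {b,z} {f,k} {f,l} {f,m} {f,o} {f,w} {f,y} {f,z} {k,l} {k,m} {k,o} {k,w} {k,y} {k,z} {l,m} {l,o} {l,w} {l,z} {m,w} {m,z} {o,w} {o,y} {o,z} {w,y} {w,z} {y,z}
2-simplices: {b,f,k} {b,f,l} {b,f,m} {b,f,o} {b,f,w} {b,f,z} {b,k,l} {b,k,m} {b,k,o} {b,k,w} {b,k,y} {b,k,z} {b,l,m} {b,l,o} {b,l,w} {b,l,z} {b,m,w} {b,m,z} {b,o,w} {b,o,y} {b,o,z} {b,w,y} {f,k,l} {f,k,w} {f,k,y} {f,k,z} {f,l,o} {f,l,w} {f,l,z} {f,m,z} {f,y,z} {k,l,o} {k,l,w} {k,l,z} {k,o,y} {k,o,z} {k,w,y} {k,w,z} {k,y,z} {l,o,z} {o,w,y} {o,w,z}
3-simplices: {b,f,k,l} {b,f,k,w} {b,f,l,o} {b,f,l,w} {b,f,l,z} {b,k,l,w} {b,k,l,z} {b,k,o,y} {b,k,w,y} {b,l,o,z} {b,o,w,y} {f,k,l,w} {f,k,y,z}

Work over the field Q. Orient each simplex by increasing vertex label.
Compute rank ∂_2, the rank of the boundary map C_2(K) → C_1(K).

rank∂_2=25

n_0=9 n_1=33 n_2=42 n_3=13  [Q]
∂1: piv[bf,bk,bl,bm,bo,bw,by,bz] rk=8  ker:fk,fl,fm,fo,fw,fy,fz,kl,km,ko,kw,ky,kz,lm,lo,lw,lz,mw,mz,ow,oy,oz,wy,wz,yz
∂2: piv[bfk,bfl,bfm,bfo,bfw,bfz,bkl,bkm,bko,bkw,bky,bkz,blm,blo,blw,blz,bmw,bmz,bow,boy,boz,bwy,fky,fyz,kwz] rk=25  ker:fkl,fkw,fkz,flo,flw,flz,fmz,klo,klw,klz,koy,koz,kwy,kyz,loz,owy,owz
∂3: piv[bfkl,bfkw,bflo,bflw,bflz,bklw,bklz,bkoy,bkwy,bloz,bowy,fkyz] rk=12  ker:fklw
rk∂_2=25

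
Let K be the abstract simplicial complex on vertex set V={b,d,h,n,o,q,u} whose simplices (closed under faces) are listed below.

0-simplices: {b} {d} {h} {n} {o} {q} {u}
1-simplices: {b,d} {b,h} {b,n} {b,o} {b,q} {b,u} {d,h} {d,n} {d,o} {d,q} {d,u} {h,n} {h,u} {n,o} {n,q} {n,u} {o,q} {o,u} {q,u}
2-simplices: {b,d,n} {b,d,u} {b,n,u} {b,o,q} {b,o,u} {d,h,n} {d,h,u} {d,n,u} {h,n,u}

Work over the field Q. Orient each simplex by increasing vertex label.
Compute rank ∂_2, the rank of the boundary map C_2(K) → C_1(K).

n_0=7 n_1=19 n_2=9  [Q]
∂1: piv[bd,bh,bn,bo,bq,bu] rk=6  ker:dh,dn,do,dq,du,hn,hu,no,nq,nu,oq,ou,qu
∂2: piv[bdn,bdu,bnu,boq,bou,dhn,dhu] rk=7  ker:dnu,hnu
rk∂_2=7

rank∂_2=7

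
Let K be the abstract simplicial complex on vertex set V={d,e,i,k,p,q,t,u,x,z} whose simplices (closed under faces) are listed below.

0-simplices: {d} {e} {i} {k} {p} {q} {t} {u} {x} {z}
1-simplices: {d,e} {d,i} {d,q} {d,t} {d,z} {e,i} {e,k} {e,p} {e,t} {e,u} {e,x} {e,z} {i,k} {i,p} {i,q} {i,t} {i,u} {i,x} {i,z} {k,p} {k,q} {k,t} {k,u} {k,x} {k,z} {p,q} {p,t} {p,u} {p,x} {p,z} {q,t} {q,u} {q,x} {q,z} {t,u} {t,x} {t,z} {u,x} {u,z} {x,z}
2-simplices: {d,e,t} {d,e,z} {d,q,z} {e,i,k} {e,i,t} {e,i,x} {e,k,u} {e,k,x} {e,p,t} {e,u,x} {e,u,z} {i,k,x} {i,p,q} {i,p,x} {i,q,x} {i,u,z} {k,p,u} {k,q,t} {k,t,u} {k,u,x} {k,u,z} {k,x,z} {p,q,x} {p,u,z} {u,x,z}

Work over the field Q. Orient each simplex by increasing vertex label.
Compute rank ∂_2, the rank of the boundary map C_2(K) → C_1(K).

n_0=10 n_1=40 n_2=25  [Q]
∂1: piv[de,di,dq,dt,dz,ek,ep,eu,ex] rk=9  ker:ei,et,ez,ik,ip,iq,it,iu,ix,iz,kp,kq,kt,ku,kx,kz,pq,pt,pu,px,pz,qt,qu,qx,qz,tu,tx,tz,ux,uz,xz
∂2: piv[det,dez,dqz,eik,eit,eix,eku,ekx,ept,eux,euz,ipq,ipx,iqx,iuz,kpu,kqt,ktu,kuz,kxz,puz] rk=21  ker:ikx,kux,pqx,uxz
rk∂_2=21

rank∂_2=21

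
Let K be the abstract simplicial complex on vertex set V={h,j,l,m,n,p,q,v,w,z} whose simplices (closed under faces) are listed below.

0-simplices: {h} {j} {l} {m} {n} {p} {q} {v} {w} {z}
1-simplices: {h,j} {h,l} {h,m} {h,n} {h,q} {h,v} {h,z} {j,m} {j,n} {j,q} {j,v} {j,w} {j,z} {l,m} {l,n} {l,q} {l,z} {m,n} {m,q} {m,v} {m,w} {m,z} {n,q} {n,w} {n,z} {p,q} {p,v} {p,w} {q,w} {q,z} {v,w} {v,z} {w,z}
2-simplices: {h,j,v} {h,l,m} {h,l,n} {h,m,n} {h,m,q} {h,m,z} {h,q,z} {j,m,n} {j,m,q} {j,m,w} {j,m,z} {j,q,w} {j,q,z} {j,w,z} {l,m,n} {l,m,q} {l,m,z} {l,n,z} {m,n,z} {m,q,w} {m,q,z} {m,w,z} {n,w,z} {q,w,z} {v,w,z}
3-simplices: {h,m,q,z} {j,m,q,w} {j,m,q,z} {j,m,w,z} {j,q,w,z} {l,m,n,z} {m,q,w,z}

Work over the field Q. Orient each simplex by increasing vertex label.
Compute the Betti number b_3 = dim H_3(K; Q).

b_3=1

n_0=10 n_1=33 n_2=25 n_3=7  [Q]
∂1: piv[hj,hl,hm,hn,hq,hv,hz,jw,pq] rk=9  ker:jm,jn,jq,jv,jz,lm,ln,lq,lz,mn,mq,mv,mw,mz,nq,nw,nz,pv,pw,qw,qz,vw,vz,wz
∂2: piv[hjv,hlm,hln,hmn,hmq,hmz,hqz,jmn,jmq,jmw,jmz,jqw,jwz,lmq,lmz,lnz,nwz,vwz] rk=18  ker:jqz,lmn,mnz,mqw,mqz,mwz,qwz
∂3: piv[hmqz,jmqw,jmqz,jmwz,jqwz,lmnz] rk=6  ker:mqwz
b_3=(7−6)−0=1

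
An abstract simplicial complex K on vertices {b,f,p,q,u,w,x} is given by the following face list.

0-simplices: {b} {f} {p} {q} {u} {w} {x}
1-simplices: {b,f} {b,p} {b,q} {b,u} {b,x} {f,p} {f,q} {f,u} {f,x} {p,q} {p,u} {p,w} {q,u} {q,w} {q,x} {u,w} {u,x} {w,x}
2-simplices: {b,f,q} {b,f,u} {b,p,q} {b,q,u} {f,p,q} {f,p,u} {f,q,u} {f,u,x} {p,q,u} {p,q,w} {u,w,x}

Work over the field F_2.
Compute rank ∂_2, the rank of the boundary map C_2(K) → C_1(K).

rank∂_2=9

n_0=7 n_1=18 n_2=11  [Z2]
∂1: piv[bf,bp,bq,bu,bx,pw] rk=6  ker:fp,fq,fu,fx,pq,pu,qu,qw,qx,uw,ux,wx
∂2: piv[bfq,bfu,bpq,bqu,fpq,fpu,fux,pqw,uwx] rk=9  ker:fqu,pqu
rk∂_2=9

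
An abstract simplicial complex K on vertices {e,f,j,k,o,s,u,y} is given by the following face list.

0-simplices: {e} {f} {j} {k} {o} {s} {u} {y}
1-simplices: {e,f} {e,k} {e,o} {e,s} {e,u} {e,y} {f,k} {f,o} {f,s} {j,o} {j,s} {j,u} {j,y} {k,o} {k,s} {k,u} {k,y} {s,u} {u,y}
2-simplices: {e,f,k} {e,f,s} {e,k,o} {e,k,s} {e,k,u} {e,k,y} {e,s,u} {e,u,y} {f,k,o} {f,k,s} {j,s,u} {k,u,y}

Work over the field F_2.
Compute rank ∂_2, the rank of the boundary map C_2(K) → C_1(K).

n_0=8 n_1=19 n_2=12  [Z2]
∂1: piv[ef,ek,eo,es,eu,ey,jo] rk=7  ker:fk,fo,fs,js,ju,jy,ko,ks,ku,ky,su,uy
∂2: piv[efk,efs,eko,eks,eku,eky,esu,euy,fko,jsu] rk=10  ker:fks,kuy
rk∂_2=10

rank∂_2=10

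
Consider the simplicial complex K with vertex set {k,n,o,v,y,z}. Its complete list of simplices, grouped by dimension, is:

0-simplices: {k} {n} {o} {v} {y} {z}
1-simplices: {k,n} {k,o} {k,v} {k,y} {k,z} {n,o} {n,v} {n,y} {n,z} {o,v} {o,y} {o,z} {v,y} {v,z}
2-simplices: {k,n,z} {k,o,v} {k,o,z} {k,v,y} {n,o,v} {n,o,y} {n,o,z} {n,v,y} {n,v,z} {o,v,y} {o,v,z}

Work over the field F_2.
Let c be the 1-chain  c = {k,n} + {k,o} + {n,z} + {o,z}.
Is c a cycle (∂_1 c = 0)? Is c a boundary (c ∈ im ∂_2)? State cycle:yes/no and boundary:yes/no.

n_0=6 n_1=14 n_2=11  [Z2]
∂1: piv[kn,ko,kv,ky,kz] rk=5  ker:no,nv,ny,nz,ov,oy,oz,vy,vz
∂2: piv[knz,kov,koz,kvy,nov,noy,noz,nvy,nvz] rk=9  ker:ovy,ovz
∂1c = 0
c vs im∂2: reduces to 0 ⇒ boundary

cycle:yes boundary:yes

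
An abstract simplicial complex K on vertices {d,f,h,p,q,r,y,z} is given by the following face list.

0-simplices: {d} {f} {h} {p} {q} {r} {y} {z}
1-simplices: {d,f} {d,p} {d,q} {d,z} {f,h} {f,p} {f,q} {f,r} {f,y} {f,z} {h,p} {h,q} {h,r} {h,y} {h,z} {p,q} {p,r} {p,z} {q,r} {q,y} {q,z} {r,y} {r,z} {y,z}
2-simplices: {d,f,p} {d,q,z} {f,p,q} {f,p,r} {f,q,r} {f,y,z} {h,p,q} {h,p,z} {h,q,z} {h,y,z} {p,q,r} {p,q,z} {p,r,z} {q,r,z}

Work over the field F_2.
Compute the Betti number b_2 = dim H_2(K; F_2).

n_0=8 n_1=24 n_2=14  [Z2]
∂1: piv[df,dp,dq,dz,fh,fr,fy] rk=7  ker:fp,fq,fz,hp,hq,hr,hy,hz,pq,pr,pz,qr,qy,qz,ry,rz,yz
∂2: piv[dfp,dqz,fpq,fpr,fqr,fyz,hpq,hpz,hqz,hyz,prz] rk=11  ker:pqr,pqz,qrz
b_2=(14−11)−0=3

b_2=3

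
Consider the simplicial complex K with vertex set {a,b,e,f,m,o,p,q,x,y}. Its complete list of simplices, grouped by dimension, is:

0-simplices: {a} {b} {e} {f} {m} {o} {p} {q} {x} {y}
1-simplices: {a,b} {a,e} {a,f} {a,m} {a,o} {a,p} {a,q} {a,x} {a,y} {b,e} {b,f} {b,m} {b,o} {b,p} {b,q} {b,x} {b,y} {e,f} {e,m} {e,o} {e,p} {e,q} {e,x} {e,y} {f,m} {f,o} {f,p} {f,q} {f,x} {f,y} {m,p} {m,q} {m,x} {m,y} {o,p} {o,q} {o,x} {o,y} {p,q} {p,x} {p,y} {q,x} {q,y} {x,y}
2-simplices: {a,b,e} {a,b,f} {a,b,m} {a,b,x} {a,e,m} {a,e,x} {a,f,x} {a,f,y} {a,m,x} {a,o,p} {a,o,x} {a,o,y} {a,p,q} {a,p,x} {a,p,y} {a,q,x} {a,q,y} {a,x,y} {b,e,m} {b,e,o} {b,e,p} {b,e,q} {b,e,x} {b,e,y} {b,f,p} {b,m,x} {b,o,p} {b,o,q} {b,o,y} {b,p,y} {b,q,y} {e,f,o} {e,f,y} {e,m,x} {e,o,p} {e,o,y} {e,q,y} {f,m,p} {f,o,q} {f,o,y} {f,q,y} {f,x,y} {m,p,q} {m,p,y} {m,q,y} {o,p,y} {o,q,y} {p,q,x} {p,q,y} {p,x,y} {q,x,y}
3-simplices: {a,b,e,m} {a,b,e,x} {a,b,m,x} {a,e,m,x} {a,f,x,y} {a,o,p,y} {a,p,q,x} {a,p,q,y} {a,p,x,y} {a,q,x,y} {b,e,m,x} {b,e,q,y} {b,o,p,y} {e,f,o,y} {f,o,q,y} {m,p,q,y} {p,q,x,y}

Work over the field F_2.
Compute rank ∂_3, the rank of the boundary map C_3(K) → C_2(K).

rank∂_3=15

n_0=10 n_1=44 n_2=51 n_3=17  [Z2]
∂1: piv[ab,ae,af,am,ao,ap,aq,ax,ay] rk=9  ker:be,bf,bm,bo,bp,bq,bx,by,ef,em,eo,ep,eq,ex,ey,fm,fo,fp,fq,fx,fy,mp,mq,mx,my,op,oq,ox,oy,pq,px,py,qx,qy,xy
∂2: piv[abe,abf,abm,abx,aem,aex,afx,afy,amx,aop,aox,aoy,apq,apx,apy,aqx,aqy,axy,beo,bep,beq,bey,bfp,bop,boq,boy,bqy,efo,efy,fmp,foq,mpq,mpy] rk=33  ker:bem,bex,bmx,bpy,emx,eop,eoy,eqy,foy,fqy,fxy,mqy,opy,oqy,pqx,pqy,pxy,qxy
∂3: piv[abem,abex,abmx,aemx,afxy,aopy,apqx,apqy,apxy,aqxy,beqy,bopy,efoy,foqy,mpqy] rk=15  ker:bemx,pqxy
rk∂_3=15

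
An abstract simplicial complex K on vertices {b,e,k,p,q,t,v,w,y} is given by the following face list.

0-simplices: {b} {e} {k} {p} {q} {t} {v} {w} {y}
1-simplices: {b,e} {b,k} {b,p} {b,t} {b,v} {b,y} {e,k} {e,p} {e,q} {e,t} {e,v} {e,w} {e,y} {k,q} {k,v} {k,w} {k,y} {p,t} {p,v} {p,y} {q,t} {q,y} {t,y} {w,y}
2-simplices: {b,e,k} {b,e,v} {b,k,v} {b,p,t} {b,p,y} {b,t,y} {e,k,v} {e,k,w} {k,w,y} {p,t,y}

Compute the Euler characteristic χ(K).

χ(K)=-5

n_0=9 n_1=24 n_2=10
χ=+9−24+10=-5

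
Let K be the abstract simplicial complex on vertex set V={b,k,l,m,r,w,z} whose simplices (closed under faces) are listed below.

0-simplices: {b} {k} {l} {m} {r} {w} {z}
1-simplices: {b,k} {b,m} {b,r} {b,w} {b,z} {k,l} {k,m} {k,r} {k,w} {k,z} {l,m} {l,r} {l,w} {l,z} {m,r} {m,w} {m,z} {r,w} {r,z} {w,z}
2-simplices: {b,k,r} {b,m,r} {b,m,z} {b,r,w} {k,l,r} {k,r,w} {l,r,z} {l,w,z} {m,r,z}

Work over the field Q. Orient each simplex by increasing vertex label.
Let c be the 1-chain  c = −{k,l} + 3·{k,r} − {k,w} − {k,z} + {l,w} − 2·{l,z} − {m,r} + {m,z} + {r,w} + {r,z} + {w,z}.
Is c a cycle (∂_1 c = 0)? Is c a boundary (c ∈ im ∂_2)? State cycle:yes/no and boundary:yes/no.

n_0=7 n_1=20 n_2=9  [Q]
∂1: piv[bk,bm,br,bw,bz,kl] rk=6  ker:km,kr,kw,kz,lm,lr,lw,lz,mr,mw,mz,rw,rz,wz
∂2: piv[bkr,bmr,bmz,brw,klr,krw,lrz,lwz,mrz] rk=9
∂1c = 0
c vs im∂2: residual ≠ 0 ⇒ not boundary

cycle:yes boundary:no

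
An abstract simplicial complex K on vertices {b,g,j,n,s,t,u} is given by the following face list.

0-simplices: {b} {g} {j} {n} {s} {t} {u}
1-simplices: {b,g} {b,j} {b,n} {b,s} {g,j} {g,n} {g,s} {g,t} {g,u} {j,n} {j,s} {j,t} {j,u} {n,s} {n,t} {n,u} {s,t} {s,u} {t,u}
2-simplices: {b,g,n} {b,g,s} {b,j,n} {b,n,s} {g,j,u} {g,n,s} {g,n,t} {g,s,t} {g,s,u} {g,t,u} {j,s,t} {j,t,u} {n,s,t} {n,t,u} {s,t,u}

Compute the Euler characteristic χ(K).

χ(K)=3

n_0=7 n_1=19 n_2=15
χ=+7−19+15=3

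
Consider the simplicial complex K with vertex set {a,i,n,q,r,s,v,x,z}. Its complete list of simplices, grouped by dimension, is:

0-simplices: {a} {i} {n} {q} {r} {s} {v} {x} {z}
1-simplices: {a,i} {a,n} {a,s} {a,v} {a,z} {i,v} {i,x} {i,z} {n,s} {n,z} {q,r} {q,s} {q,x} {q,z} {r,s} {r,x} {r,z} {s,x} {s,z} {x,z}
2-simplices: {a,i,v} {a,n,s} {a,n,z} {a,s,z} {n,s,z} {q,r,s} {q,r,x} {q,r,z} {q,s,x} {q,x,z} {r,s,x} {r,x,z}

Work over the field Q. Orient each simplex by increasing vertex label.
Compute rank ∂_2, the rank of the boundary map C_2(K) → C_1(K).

n_0=9 n_1=20 n_2=12  [Q]
∂1: piv[ai,an,as,av,az,ix,qr,qs] rk=8  ker:iv,iz,ns,nz,qx,qz,rs,rx,rz,sx,sz,xz
∂2: piv[aiv,ans,anz,asz,qrs,qrx,qrz,qsx,qxz] rk=9  ker:nsz,rsx,rxz
rk∂_2=9

rank∂_2=9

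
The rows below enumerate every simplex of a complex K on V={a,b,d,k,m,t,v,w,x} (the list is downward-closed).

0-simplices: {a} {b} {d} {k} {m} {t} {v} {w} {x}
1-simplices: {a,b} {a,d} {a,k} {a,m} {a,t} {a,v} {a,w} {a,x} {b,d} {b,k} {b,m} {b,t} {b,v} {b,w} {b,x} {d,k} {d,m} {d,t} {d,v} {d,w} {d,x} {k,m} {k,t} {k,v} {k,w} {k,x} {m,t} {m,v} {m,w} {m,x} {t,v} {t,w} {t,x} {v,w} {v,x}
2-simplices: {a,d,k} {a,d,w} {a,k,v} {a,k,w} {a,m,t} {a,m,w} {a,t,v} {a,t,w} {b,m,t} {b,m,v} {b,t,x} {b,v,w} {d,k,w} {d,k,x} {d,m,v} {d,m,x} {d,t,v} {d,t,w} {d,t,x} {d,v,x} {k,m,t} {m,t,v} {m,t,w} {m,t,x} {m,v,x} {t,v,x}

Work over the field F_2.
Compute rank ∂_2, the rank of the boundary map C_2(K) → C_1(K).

n_0=9 n_1=35 n_2=26  [Z2]
∂1: piv[ab,ad,ak,am,at,av,aw,ax] rk=8  ker:bd,bk,bm,bt,bv,bw,bx,dk,dm,dt,dv,dw,dx,km,kt,kv,kw,kx,mt,mv,mw,mx,tv,tw,tx,vw,vx
∂2: piv[adk,adw,akv,akw,amt,amw,atv,atw,bmt,bmv,btx,bvw,dkx,dmv,dmx,dtv,dtw,dtx,dvx,kmt,mtv] rk=21  ker:dkw,mtw,mtx,mvx,tvx
rk∂_2=21

rank∂_2=21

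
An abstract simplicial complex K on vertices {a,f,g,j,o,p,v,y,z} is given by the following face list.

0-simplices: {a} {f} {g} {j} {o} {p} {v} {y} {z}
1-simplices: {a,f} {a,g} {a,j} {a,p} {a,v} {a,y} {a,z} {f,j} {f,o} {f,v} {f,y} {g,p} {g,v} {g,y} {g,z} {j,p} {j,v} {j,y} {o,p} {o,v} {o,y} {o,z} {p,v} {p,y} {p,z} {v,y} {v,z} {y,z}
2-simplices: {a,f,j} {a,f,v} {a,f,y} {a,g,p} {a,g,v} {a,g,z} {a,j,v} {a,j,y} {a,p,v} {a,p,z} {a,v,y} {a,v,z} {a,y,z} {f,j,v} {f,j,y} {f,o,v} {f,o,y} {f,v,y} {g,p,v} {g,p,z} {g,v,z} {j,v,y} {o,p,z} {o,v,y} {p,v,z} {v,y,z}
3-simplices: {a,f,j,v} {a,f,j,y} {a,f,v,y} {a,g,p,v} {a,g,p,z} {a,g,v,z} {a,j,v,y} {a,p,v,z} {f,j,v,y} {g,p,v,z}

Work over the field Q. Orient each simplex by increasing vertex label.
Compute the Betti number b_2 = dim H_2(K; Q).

n_0=9 n_1=28 n_2=26 n_3=10  [Q]
∂1: piv[af,ag,aj,ap,av,ay,az,fo] rk=8  ker:fj,fv,fy,gp,gv,gy,gz,jp,jv,jy,op,ov,oy,oz,pv,py,pz,vy,vz,yz
∂2: piv[afj,afv,afy,agp,agv,agz,ajv,ajy,apv,apz,avy,avz,ayz,fov,foy,opz] rk=16  ker:fjv,fjy,fvy,gpv,gpz,gvz,jvy,ovy,pvz,vyz
∂3: piv[afjv,afjy,afvy,agpv,agpz,agvz,ajvy,apvz] rk=8  ker:fjvy,gpvz
b_2=(26−16)−8=2

b_2=2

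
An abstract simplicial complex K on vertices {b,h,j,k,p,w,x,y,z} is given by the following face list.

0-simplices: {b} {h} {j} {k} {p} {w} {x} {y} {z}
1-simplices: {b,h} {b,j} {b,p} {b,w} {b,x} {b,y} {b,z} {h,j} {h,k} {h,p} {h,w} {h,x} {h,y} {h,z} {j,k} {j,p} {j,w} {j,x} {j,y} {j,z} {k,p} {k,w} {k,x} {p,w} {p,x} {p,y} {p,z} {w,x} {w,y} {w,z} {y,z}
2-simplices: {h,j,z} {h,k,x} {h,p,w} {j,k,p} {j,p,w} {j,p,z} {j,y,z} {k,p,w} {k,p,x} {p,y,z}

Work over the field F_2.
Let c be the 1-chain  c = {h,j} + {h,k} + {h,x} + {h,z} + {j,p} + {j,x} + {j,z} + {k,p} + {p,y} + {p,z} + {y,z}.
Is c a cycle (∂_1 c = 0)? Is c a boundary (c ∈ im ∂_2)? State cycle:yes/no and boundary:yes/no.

n_0=9 n_1=31 n_2=10  [Z2]
∂1: piv[bh,bj,bp,bw,bx,by,bz,hk] rk=8  ker:hj,hp,hw,hx,hy,hz,jk,jp,jw,jx,jy,jz,kp,kw,kx,pw,px,py,pz,wx,wy,wz,yz
∂2: piv[hjz,hkx,hpw,jkp,jpw,jpz,jyz,kpw,kpx,pyz] rk=10
∂1c = 0
c vs im∂2: residual ≠ 0 ⇒ not boundary

cycle:yes boundary:no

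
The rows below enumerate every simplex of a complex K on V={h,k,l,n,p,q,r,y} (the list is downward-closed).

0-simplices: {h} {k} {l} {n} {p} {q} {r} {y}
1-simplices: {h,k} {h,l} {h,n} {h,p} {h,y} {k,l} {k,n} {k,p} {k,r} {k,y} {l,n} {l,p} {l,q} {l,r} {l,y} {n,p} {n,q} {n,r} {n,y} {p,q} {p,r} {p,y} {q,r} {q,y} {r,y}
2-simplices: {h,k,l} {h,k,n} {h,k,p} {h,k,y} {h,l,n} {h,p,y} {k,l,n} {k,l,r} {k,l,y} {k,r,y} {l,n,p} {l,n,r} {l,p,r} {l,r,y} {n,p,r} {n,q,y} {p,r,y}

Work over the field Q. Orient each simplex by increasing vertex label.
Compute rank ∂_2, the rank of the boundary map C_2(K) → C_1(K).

rank∂_2=14

n_0=8 n_1=25 n_2=17  [Q]
∂1: piv[hk,hl,hn,hp,hy,kr,lq] rk=7  ker:kl,kn,kp,ky,ln,lp,lr,ly,np,nq,nr,ny,pq,pr,py,qr,qy,ry
∂2: piv[hkl,hkn,hkp,hky,hln,hpy,klr,kly,kry,lnp,lnr,lpr,nqy,pry] rk=14  ker:kln,lry,npr
rk∂_2=14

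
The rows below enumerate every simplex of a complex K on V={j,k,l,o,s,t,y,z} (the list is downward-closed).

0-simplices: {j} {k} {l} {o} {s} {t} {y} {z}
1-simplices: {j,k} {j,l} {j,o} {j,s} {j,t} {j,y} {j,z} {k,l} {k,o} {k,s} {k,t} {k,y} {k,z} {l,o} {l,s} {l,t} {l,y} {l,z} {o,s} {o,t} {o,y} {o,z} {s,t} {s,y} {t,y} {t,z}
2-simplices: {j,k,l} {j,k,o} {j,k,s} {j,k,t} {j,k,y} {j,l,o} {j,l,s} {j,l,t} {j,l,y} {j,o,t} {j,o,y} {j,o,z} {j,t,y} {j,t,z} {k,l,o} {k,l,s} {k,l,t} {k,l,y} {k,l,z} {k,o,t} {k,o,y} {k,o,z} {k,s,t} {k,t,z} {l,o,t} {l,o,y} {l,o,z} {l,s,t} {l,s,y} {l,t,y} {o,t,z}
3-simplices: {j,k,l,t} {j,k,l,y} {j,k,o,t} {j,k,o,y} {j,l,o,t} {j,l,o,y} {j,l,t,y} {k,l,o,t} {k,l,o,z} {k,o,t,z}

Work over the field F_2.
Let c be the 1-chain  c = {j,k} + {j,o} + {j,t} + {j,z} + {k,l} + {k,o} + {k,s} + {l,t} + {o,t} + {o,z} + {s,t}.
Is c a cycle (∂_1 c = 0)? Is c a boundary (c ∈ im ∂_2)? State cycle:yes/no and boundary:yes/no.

cycle:yes boundary:yes

n_0=8 n_1=26 n_2=31 n_3=10  [Z2]
∂1: piv[jk,jl,jo,js,jt,jy,jz] rk=7  ker:kl,ko,ks,kt,ky,kz,lo,ls,lt,ly,lz,os,ot,oy,oz,st,sy,ty,tz
∂2: piv[jkl,jko,jks,jkt,jky,jlo,jls,jlt,jly,jot,joy,joz,jty,jtz,klz,koz,kst,lsy] rk=18  ker:klo,kls,klt,kly,kot,koy,ktz,lot,loy,loz,lst,lty,otz
∂3: piv[jklt,jkly,jkot,jkoy,jlot,jloy,jlty,klot,kloz,kotz] rk=10
∂1c = 0
c vs im∂2: reduces to 0 ⇒ boundary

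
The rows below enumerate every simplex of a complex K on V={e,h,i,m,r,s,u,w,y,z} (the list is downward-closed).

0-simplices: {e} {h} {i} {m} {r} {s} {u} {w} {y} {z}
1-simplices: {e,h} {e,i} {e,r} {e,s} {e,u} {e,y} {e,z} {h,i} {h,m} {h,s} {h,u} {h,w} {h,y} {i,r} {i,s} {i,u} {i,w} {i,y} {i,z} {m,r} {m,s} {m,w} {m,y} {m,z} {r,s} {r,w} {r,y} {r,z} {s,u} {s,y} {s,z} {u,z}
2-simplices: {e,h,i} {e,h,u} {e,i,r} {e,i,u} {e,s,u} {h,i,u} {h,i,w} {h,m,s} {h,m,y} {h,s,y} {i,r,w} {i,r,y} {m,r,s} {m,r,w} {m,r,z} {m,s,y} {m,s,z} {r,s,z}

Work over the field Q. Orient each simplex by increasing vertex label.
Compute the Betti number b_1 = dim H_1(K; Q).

b_1=8

n_0=10 n_1=32 n_2=18  [Q]
∂1: piv[eh,ei,er,es,eu,ey,ez,hm,hw] rk=9  ker:hi,hs,hu,hy,ir,is,iu,iw,iy,iz,mr,ms,mw,my,mz,rs,rw,ry,rz,su,sy,sz,uz
∂2: piv[ehi,ehu,eir,eiu,esu,hiw,hms,hmy,hsy,irw,iry,mrs,mrw,mrz,msz] rk=15  ker:hiu,msy,rsz
b_1=(32−9)−15=8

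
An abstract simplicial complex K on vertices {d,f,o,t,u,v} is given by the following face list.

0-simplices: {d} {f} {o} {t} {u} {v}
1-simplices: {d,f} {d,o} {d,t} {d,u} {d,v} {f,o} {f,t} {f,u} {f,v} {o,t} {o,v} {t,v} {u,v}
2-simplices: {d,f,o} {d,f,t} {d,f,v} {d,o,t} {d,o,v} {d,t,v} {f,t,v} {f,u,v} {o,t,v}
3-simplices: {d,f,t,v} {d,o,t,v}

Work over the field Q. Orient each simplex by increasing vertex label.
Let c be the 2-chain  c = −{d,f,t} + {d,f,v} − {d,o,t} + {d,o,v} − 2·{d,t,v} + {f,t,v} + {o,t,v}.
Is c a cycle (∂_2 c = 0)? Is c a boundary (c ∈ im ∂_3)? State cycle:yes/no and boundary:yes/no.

cycle:yes boundary:yes

n_0=6 n_1=13 n_2=9 n_3=2  [Q]
∂1: piv[df,do,dt,du,dv] rk=5  ker:fo,ft,fu,fv,ot,ov,tv,uv
∂2: piv[dfo,dft,dfv,dot,dov,dtv,fuv] rk=7  ker:ftv,otv
∂3: piv[dftv,dotv] rk=2
∂2c = 0
c vs im∂3: reduces to 0 ⇒ boundary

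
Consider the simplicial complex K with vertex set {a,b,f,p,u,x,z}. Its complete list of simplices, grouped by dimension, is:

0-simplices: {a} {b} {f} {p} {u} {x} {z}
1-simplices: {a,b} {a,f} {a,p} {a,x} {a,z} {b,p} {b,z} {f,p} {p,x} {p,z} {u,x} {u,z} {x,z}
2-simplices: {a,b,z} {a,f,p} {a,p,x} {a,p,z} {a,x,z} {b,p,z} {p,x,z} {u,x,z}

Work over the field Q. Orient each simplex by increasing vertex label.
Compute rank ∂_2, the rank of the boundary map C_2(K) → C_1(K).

n_0=7 n_1=13 n_2=8  [Q]
∂1: piv[ab,af,ap,ax,az,ux] rk=6  ker:bp,bz,fp,px,pz,uz,xz
∂2: piv[abz,afp,apx,apz,axz,bpz,uxz] rk=7  ker:pxz
rk∂_2=7

rank∂_2=7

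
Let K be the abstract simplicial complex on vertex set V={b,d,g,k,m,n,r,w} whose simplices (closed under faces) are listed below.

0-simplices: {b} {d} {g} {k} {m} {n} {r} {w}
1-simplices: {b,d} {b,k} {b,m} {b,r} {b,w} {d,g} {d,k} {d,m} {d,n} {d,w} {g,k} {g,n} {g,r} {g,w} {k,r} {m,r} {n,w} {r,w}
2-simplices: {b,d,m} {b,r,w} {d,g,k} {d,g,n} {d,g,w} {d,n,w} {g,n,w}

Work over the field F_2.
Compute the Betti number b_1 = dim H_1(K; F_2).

n_0=8 n_1=18 n_2=7  [Z2]
∂1: piv[bd,bk,bm,br,bw,dg,dn] rk=7  ker:dk,dm,dw,gk,gn,gr,gw,kr,mr,nw,rw
∂2: piv[bdm,brw,dgk,dgn,dgw,dnw] rk=6  ker:gnw
b_1=(18−7)−6=5

b_1=5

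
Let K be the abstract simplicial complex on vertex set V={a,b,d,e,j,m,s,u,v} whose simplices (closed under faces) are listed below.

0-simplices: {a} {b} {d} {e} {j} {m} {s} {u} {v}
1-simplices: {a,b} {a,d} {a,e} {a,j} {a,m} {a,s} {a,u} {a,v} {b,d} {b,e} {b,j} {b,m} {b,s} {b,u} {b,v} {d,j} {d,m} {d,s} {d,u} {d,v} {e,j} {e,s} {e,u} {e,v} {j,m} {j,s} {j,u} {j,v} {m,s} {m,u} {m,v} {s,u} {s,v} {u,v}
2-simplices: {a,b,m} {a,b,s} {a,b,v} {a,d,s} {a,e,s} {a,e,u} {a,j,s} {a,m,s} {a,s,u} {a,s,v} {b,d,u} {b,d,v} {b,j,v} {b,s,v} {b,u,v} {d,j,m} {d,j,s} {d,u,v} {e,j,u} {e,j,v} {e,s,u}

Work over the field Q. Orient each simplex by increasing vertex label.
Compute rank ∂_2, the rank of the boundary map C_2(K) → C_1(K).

n_0=9 n_1=34 n_2=21  [Q]
∂1: piv[ab,ad,ae,aj,am,as,au,av] rk=8  ker:bd,be,bj,bm,bs,bu,bv,dj,dm,ds,du,dv,ej,es,eu,ev,jm,js,ju,jv,ms,mu,mv,su,sv,uv
∂2: piv[abm,abs,abv,ads,aes,aeu,ajs,ams,asu,asv,bdu,bdv,bjv,buv,djm,djs,eju,ejv] rk=18  ker:bsv,duv,esu
rk∂_2=18

rank∂_2=18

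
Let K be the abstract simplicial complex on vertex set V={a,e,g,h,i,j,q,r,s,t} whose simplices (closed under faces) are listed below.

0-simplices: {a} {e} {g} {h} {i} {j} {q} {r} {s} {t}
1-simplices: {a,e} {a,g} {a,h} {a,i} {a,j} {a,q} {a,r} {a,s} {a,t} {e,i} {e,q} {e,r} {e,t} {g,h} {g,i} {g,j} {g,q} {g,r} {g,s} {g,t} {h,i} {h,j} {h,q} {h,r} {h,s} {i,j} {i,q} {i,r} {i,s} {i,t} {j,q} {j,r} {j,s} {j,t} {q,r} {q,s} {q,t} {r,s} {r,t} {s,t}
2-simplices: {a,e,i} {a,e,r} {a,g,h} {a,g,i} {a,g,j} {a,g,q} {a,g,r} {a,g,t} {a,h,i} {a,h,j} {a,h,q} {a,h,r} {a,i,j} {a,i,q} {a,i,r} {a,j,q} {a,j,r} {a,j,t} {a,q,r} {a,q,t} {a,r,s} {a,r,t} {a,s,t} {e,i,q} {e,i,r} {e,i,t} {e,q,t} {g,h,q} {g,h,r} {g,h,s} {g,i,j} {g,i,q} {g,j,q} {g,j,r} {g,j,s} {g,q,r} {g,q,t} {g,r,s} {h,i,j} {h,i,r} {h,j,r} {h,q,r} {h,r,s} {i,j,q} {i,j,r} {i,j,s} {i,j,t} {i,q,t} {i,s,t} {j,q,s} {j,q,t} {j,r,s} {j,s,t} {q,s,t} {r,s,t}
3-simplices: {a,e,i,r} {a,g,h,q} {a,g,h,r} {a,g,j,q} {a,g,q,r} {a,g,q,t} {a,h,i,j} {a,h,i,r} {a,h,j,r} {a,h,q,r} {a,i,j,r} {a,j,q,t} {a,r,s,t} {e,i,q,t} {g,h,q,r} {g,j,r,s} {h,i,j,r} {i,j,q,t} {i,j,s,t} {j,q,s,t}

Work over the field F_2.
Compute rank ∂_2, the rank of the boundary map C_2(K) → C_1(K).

rank∂_2=31

n_0=10 n_1=40 n_2=55 n_3=20  [Z2]
∂1: piv[ae,ag,ah,ai,aj,aq,ar,as,at] rk=9  ker:ei,eq,er,et,gh,gi,gj,gq,gr,gs,gt,hi,hj,hq,hr,hs,ij,iq,ir,is,it,jq,jr,js,jt,qr,qs,qt,rs,rt,st
∂2: piv[aei,aer,agh,agi,agj,agq,agr,agt,ahi,ahj,ahq,ahr,aij,aiq,air,ajq,ajr,ajt,aqr,aqt,ars,art,ast,eiq,eit,eqt,ghs,gjs,grs,ijs,jqs] rk=31  ker:eir,ghq,ghr,gij,giq,gjq,gjr,gqr,gqt,hij,hir,hjr,hqr,hrs,ijq,ijr,ijt,iqt,ist,jqt,jrs,jst,qst,rst
∂3: piv[aeir,aghq,aghr,agjq,agqr,agqt,ahij,ahir,ahjr,ahqr,aijr,ajqt,arst,eiqt,gjrs,ijqt,ijst,jqst] rk=18  ker:ghqr,hijr
rk∂_2=31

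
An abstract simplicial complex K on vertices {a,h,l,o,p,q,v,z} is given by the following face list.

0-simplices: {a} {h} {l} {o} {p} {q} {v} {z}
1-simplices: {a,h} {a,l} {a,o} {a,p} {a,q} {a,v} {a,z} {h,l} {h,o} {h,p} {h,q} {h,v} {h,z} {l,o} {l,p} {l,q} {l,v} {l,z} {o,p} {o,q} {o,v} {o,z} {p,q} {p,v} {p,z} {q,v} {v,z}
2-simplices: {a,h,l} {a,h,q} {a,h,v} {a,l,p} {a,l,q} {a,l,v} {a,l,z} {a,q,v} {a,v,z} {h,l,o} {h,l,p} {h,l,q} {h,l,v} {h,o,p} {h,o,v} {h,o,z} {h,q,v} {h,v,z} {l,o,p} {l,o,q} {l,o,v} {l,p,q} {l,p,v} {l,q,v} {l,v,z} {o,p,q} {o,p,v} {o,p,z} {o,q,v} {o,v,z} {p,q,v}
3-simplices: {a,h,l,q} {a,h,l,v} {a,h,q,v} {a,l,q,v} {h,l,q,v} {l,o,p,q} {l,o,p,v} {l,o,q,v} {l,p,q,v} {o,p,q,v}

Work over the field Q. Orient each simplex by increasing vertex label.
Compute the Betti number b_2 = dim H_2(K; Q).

n_0=8 n_1=27 n_2=31 n_3=10  [Q]
∂1: piv[ah,al,ao,ap,aq,av,az] rk=7  ker:hl,ho,hp,hq,hv,hz,lo,lp,lq,lv,lz,op,oq,ov,oz,pq,pv,pz,qv,vz
∂2: piv[ahl,ahq,ahv,alp,alq,alv,alz,aqv,avz,hlo,hlp,hop,hov,hoz,hvz,loq,lpq,lpv,opz] rk=19  ker:hlq,hlv,hqv,lop,lov,lqv,lvz,opq,opv,oqv,ovz,pqv
∂3: piv[ahlq,ahlv,ahqv,alqv,lopq,lopv,loqv,lpqv] rk=8  ker:hlqv,opqv
b_2=(31−19)−8=4

b_2=4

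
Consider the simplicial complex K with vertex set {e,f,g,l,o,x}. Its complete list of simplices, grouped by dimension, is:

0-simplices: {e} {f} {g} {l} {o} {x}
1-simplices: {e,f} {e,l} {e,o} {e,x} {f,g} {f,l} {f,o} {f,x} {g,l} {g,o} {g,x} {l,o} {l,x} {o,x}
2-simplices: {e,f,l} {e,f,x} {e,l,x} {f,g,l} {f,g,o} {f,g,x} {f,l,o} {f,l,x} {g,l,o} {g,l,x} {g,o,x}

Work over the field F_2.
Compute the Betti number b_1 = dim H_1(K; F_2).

n_0=6 n_1=14 n_2=11  [Z2]
∂1: piv[ef,el,eo,ex,fg] rk=5  ker:fl,fo,fx,gl,go,gx,lo,lx,ox
∂2: piv[efl,efx,elx,fgl,fgo,fgx,flo,gox] rk=8  ker:flx,glo,glx
b_1=(14−5)−8=1

b_1=1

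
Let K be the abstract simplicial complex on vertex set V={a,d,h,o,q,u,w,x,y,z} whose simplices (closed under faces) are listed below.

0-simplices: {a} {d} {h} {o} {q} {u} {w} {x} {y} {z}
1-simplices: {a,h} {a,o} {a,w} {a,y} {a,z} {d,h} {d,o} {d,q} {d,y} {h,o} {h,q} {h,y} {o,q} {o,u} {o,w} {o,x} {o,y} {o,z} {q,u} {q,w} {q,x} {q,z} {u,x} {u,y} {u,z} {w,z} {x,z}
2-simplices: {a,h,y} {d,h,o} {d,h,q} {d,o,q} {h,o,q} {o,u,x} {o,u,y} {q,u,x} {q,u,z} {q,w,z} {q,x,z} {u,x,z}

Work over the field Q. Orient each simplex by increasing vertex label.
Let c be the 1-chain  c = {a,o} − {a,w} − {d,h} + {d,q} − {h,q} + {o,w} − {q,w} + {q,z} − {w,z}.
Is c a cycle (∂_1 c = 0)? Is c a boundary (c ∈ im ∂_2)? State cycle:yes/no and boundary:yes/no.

cycle:yes boundary:no

n_0=10 n_1=27 n_2=12  [Q]
∂1: piv[ah,ao,aw,ay,az,dh,dq,ou,ox] rk=9  ker:do,dy,ho,hq,hy,oq,ow,oy,oz,qu,qw,qx,qz,ux,uy,uz,wz,xz
∂2: piv[ahy,dho,dhq,doq,oux,ouy,qux,quz,qwz,qxz] rk=10  ker:hoq,uxz
∂1c = 0
c vs im∂2: residual ≠ 0 ⇒ not boundary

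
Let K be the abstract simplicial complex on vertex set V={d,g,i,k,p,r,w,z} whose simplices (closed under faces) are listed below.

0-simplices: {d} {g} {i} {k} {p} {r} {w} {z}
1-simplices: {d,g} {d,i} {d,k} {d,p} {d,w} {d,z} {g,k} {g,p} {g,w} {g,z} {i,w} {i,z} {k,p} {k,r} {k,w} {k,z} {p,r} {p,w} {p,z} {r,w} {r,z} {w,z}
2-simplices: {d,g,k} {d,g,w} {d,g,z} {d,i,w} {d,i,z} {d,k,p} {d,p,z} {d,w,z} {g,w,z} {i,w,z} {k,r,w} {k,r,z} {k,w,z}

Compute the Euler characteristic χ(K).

n_0=8 n_1=22 n_2=13
χ=+8−22+13=-1

χ(K)=-1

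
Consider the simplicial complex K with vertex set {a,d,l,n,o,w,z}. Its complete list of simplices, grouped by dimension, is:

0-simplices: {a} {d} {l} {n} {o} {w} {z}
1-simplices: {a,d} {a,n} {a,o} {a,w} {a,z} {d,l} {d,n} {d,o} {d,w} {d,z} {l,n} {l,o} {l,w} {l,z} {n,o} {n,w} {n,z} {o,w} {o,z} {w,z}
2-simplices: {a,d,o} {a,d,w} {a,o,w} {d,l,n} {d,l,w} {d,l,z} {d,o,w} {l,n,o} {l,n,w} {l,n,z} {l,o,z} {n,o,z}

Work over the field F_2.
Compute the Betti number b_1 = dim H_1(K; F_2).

b_1=4

n_0=7 n_1=20 n_2=12  [Z2]
∂1: piv[ad,an,ao,aw,az,dl] rk=6  ker:dn,do,dw,dz,ln,lo,lw,lz,no,nw,nz,ow,oz,wz
∂2: piv[ado,adw,aow,dln,dlw,dlz,lno,lnw,lnz,loz] rk=10  ker:dow,noz
b_1=(20−6)−10=4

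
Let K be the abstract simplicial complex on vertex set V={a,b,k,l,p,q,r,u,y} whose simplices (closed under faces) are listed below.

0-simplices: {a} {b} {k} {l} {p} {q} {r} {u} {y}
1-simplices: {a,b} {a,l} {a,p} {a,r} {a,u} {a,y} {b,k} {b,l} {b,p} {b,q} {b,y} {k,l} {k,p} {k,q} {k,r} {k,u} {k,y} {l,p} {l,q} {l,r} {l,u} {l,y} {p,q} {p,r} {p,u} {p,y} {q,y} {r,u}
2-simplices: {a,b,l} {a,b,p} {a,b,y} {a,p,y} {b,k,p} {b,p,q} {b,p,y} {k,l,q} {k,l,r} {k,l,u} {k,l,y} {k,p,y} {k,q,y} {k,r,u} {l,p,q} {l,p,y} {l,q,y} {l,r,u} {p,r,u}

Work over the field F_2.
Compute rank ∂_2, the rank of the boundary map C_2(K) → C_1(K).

rank∂_2=16

n_0=9 n_1=28 n_2=19  [Z2]
∂1: piv[ab,al,ap,ar,au,ay,bk,bq] rk=8  ker:bl,bp,by,kl,kp,kq,kr,ku,ky,lp,lq,lr,lu,ly,pq,pr,pu,py,qy,ru
∂2: piv[abl,abp,aby,apy,bkp,bpq,klq,klr,klu,kly,kpy,kqy,kru,lpq,lpy,pru] rk=16  ker:bpy,lqy,lru
rk∂_2=16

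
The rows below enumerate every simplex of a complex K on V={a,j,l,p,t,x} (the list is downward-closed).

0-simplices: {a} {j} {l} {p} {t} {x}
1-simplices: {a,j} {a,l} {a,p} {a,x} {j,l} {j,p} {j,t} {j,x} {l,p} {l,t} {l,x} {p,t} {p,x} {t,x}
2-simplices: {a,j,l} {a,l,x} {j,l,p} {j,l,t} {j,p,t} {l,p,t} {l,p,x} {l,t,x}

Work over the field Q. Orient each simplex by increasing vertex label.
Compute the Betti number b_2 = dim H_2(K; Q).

n_0=6 n_1=14 n_2=8  [Q]
∂1: piv[aj,al,ap,ax,jt] rk=5  ker:jl,jp,jx,lp,lt,lx,pt,px,tx
∂2: piv[ajl,alx,jlp,jlt,jpt,lpx,ltx] rk=7  ker:lpt
b_2=(8−7)−0=1

b_2=1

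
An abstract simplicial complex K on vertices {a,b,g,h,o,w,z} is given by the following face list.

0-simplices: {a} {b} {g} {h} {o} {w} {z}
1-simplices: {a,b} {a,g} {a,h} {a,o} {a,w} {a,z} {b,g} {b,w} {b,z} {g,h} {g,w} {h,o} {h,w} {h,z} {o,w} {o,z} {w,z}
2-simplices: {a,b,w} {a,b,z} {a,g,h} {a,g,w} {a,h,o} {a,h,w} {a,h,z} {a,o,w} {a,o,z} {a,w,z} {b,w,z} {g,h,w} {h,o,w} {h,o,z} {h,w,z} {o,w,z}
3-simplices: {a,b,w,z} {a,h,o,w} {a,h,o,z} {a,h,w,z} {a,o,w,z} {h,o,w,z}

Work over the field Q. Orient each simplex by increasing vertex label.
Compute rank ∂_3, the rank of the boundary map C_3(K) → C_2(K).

n_0=7 n_1=17 n_2=16 n_3=6  [Q]
∂1: piv[ab,ag,ah,ao,aw,az] rk=6  ker:bg,bw,bz,gh,gw,ho,hw,hz,ow,oz,wz
∂2: piv[abw,abz,agh,agw,aho,ahw,ahz,aow,aoz,awz] rk=10  ker:bwz,ghw,how,hoz,hwz,owz
∂3: piv[abwz,ahow,ahoz,ahwz,aowz] rk=5  ker:howz
rk∂_3=5

rank∂_3=5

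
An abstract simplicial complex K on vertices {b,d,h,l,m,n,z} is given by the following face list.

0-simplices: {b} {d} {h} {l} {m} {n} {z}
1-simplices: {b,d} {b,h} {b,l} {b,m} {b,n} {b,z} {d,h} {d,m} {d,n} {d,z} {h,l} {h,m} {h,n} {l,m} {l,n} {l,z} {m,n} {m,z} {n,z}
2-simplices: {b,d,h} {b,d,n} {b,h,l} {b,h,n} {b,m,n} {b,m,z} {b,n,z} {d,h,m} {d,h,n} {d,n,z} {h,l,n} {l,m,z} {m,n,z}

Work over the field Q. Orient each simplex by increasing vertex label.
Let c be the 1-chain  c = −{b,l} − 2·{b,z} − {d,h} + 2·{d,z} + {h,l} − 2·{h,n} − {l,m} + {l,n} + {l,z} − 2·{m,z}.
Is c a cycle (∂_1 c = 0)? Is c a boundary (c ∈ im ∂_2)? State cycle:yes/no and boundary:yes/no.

cycle:no boundary:no

n_0=7 n_1=19 n_2=13  [Q]
∂1: piv[bd,bh,bl,bm,bn,bz] rk=6  ker:dh,dm,dn,dz,hl,hm,hn,lm,ln,lz,mn,mz,nz
∂2: piv[bdh,bdn,bhl,bhn,bmn,bmz,bnz,dhm,dnz,hln,lmz] rk=11  ker:dhn,mnz
∂1c = 3·{b} − {d} − {l} + {m} − {n} − {z}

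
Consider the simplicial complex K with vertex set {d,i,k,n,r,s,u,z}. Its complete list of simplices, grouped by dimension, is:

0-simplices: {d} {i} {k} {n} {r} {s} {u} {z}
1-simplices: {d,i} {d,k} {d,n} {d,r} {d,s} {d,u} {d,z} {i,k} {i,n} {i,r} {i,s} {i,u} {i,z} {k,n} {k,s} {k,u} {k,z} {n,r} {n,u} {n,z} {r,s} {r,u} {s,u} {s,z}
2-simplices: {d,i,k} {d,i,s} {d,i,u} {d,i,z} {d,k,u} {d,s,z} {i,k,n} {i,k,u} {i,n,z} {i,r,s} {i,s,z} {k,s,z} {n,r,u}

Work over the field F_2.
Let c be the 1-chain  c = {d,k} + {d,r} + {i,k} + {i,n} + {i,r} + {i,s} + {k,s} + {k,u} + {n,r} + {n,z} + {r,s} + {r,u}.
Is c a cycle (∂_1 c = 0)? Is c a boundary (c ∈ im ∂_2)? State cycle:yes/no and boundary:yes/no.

cycle:no boundary:no

n_0=8 n_1=24 n_2=13  [Z2]
∂1: piv[di,dk,dn,dr,ds,du,dz] rk=7  ker:ik,in,ir,is,iu,iz,kn,ks,ku,kz,nr,nu,nz,rs,ru,su,sz
∂2: piv[dik,dis,diu,diz,dku,dsz,ikn,inz,irs,ksz,nru] rk=11  ker:iku,isz
∂1c = {n} + {r} + {s} + {z}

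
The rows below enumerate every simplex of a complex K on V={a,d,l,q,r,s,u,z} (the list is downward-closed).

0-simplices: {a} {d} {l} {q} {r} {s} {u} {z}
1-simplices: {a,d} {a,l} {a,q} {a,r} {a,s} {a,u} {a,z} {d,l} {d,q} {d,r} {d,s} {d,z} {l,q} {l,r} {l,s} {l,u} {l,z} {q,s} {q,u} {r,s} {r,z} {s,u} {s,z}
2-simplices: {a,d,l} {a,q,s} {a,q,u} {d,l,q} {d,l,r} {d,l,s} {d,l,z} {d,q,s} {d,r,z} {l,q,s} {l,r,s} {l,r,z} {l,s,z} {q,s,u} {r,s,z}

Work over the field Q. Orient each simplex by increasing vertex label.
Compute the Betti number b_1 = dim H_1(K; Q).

b_1=4

n_0=8 n_1=23 n_2=15  [Q]
∂1: piv[ad,al,aq,ar,as,au,az] rk=7  ker:dl,dq,dr,ds,dz,lq,lr,ls,lu,lz,qs,qu,rs,rz,su,sz
∂2: piv[adl,aqs,aqu,dlq,dlr,dls,dlz,dqs,drz,lrs,lsz,qsu] rk=12  ker:lqs,lrz,rsz
b_1=(23−7)−12=4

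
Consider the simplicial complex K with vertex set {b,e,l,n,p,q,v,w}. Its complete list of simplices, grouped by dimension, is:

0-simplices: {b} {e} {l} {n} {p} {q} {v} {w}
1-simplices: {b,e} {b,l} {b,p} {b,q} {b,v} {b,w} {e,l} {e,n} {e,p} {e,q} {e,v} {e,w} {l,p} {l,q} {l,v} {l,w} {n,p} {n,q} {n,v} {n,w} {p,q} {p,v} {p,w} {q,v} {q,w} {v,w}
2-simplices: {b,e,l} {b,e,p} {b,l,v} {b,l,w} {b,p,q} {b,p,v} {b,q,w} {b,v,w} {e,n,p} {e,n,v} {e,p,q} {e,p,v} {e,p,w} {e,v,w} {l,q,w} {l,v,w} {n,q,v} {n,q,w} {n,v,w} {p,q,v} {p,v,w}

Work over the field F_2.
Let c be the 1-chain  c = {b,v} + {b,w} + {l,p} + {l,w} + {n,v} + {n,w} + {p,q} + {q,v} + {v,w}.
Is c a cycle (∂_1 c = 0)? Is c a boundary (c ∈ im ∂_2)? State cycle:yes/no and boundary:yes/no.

cycle:yes boundary:no

n_0=8 n_1=26 n_2=21  [Z2]
∂1: piv[be,bl,bp,bq,bv,bw,en] rk=7  ker:el,ep,eq,ev,ew,lp,lq,lv,lw,np,nq,nv,nw,pq,pv,pw,qv,qw,vw
∂2: piv[bel,bep,blv,blw,bpq,bpv,bqw,bvw,enp,env,epq,epv,epw,evw,lqw,nqv,nqw,nvw] rk=18  ker:lvw,pqv,pvw
∂1c = 0
c vs im∂2: residual ≠ 0 ⇒ not boundary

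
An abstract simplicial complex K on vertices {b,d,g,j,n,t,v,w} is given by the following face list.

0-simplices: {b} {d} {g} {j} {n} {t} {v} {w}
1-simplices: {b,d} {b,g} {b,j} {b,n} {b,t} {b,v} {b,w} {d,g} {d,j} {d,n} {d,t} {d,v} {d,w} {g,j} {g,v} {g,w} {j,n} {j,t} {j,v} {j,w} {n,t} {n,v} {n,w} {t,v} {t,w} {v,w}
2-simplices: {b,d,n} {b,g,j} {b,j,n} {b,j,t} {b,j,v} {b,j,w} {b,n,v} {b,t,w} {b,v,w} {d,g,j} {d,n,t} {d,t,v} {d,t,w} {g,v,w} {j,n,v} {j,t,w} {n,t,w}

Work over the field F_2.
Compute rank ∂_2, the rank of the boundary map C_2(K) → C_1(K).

n_0=8 n_1=26 n_2=17  [Z2]
∂1: piv[bd,bg,bj,bn,bt,bv,bw] rk=7  ker:dg,dj,dn,dt,dv,dw,gj,gv,gw,jn,jt,jv,jw,nt,nv,nw,tv,tw,vw
∂2: piv[bdn,bgj,bjn,bjt,bjv,bjw,bnv,btw,bvw,dgj,dnt,dtv,dtw,gvw,ntw] rk=15  ker:jnv,jtw
rk∂_2=15

rank∂_2=15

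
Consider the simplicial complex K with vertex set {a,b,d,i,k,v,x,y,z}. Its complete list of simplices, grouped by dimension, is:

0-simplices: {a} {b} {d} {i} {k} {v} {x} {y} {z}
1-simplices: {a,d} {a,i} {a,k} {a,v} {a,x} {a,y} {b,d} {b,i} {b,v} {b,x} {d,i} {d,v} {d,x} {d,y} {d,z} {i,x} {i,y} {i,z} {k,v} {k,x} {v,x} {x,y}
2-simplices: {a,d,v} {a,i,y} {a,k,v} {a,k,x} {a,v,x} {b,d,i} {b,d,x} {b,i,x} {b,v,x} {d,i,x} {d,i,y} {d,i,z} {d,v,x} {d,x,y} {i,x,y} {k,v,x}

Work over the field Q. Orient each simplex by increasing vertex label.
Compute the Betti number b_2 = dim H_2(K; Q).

n_0=9 n_1=22 n_2=16  [Q]
∂1: piv[ad,ai,ak,av,ax,ay,bd,dz] rk=8  ker:bi,bv,bx,di,dv,dx,dy,ix,iy,iz,kv,kx,vx,xy
∂2: piv[adv,aiy,akv,akx,avx,bdi,bdx,bix,bvx,diy,diz,dvx,dxy] rk=13  ker:dix,ixy,kvx
b_2=(16−13)−0=3

b_2=3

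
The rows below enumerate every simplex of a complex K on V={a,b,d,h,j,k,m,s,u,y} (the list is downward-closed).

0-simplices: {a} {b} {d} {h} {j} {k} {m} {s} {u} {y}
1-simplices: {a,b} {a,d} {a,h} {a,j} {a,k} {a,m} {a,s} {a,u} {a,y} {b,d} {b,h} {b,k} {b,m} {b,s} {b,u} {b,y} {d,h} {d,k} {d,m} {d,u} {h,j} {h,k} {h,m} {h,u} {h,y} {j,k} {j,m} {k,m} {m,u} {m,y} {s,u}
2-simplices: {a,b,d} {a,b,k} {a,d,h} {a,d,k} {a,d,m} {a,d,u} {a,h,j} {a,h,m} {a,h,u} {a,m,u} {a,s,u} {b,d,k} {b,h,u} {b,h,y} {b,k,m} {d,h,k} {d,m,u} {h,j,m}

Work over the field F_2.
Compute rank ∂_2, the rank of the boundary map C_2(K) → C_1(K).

n_0=10 n_1=31 n_2=18  [Z2]
∂1: piv[ab,ad,ah,aj,ak,am,as,au,ay] rk=9  ker:bd,bh,bk,bm,bs,bu,by,dh,dk,dm,du,hj,hk,hm,hu,hy,jk,jm,km,mu,my,su
∂2: piv[abd,abk,adh,adk,adm,adu,ahj,ahm,ahu,amu,asu,bhu,bhy,bkm,dhk,hjm] rk=16  ker:bdk,dmu
rk∂_2=16

rank∂_2=16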